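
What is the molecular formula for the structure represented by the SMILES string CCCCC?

Heavy atoms from the SMILES: 5 C.
Implicit hydrogens by atom environment:
  3 × C: 2 H each → 6
  2 × C: 3 H each → 6
  Total hydrogens = 12.
Molecular formula: C5H12

C5H12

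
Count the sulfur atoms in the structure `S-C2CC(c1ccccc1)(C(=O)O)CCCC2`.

1

The symbol for sulfur appears 1 time in the SMILES.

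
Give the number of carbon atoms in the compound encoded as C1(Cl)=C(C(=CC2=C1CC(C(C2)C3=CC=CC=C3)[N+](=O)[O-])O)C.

The symbol for carbon appears 17 times in the SMILES. (Cl is a single chlorine, not C + l.)

17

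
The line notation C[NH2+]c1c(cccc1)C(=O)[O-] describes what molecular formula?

Heavy atoms from the SMILES: 8 C, 1 N, 2 O.
Implicit hydrogens by atom environment:
  4 × C (aromatic): 1 H each → 4
  2 × C (aromatic): no H
  1 × C: 3 H
  1 × C: no H
  1 × N (charge +1): 2 H
  1 × O: no H
  1 × O (charge -1): no H
  Total hydrogens = 9.
Molecular formula: C8H9NO2

C8H9NO2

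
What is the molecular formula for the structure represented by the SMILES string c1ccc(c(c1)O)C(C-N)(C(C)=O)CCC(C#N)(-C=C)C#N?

Heavy atoms from the SMILES: 17 C, 3 N, 2 O.
Implicit hydrogens by atom environment:
  5 × C: no H
  4 × C: 2 H each → 8
  4 × C (aromatic): 1 H each → 4
  2 × C (aromatic): no H
  2 × N: no H
  1 × C: 3 H
  1 × C: 1 H
  1 × N: 2 H
  1 × O: 1 H
  1 × O: no H
  Total hydrogens = 19.
Molecular formula: C17H19N3O2

C17H19N3O2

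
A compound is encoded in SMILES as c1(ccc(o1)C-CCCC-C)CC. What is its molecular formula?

Heavy atoms from the SMILES: 12 C, 1 O.
Implicit hydrogens by atom environment:
  6 × C: 2 H each → 12
  2 × C: 3 H each → 6
  2 × C (aromatic): 1 H each → 2
  2 × C (aromatic): no H
  1 × O (aromatic): no H
  Total hydrogens = 20.
Molecular formula: C12H20O

C12H20O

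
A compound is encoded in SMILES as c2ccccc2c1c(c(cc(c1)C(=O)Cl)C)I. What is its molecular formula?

C14H10ClIO

Heavy atoms from the SMILES: 14 C, 1 Cl, 1 I, 1 O.
Implicit hydrogens by atom environment:
  7 × C (aromatic): 1 H each → 7
  5 × C (aromatic): no H
  1 × C: 3 H
  1 × C: no H
  1 × Cl: no H
  1 × I: no H
  1 × O: no H
  Total hydrogens = 10.
Molecular formula: C14H10ClIO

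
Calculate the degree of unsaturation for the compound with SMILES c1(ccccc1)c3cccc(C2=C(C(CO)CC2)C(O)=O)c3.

Molecular formula from the SMILES: C19H18O3.
DoU = (2C + 2 + N − H − X)/2 = (2·19 + 2 + 0 − 18 − 0)/2 = 22/2 = 11.
(Structurally: 3 ring(s) + 8 π bond(s) = 11.)

11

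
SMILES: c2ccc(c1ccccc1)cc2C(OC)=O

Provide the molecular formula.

C14H12O2

Heavy atoms from the SMILES: 14 C, 2 O.
Implicit hydrogens by atom environment:
  9 × C (aromatic): 1 H each → 9
  3 × C (aromatic): no H
  2 × O: no H
  1 × C: 3 H
  1 × C: no H
  Total hydrogens = 12.
Molecular formula: C14H12O2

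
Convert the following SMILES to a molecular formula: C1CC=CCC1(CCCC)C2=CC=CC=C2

Heavy atoms from the SMILES: 16 C.
Implicit hydrogens by atom environment:
  6 × C: 2 H each → 12
  5 × C (aromatic): 1 H each → 5
  2 × C: 1 H each → 2
  1 × C: 3 H
  1 × C: no H
  1 × C (aromatic): no H
  Total hydrogens = 22.
Molecular formula: C16H22

C16H22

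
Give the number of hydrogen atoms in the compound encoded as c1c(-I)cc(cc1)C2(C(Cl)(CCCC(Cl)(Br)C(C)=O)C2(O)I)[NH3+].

Hydrogens are implicit in SMILES; fill each atom to its normal valence:
  5 × C: no H
  4 × C (aromatic): 1 H each → 4
  3 × C: 2 H each → 6
  2 × C (aromatic): no H
  2 × Cl: no H
  2 × I: no H
  1 × Br: no H
  1 × C: 3 H
  1 × N (charge +1): 3 H
  1 × O: 1 H
  1 × O: no H
  Total hydrogens = 17.

17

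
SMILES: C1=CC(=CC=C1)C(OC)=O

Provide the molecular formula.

C8H8O2

Heavy atoms from the SMILES: 8 C, 2 O.
Implicit hydrogens by atom environment:
  5 × C (aromatic): 1 H each → 5
  2 × O: no H
  1 × C: 3 H
  1 × C (aromatic): no H
  1 × C: no H
  Total hydrogens = 8.
Molecular formula: C8H8O2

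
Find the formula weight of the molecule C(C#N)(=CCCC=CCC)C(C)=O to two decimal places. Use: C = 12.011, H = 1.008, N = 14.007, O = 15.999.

Molecular formula: C11H15NO.
M = 11×12.011 + 15×1.008 + 1×14.007 + 1×15.999 = 177.25 g/mol.

177.25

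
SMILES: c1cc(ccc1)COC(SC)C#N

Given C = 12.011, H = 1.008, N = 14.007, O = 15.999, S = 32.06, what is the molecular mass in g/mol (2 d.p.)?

Molecular formula: C10H11NOS.
M = 10×12.011 + 11×1.008 + 1×14.007 + 1×15.999 + 1×32.06 = 193.26 g/mol.

193.26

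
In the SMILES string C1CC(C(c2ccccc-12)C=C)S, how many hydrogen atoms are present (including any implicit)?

14

Hydrogens are implicit in SMILES; fill each atom to its normal valence:
  4 × C (aromatic): 1 H each → 4
  3 × C: 2 H each → 6
  3 × C: 1 H each → 3
  2 × C (aromatic): no H
  1 × S: 1 H
  Total hydrogens = 14.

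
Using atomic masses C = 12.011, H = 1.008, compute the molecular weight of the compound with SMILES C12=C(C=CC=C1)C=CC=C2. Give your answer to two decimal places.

Molecular formula: C10H8.
M = 10×12.011 + 8×1.008 = 128.17 g/mol.

128.17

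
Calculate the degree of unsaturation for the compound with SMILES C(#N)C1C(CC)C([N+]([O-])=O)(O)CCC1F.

Molecular formula from the SMILES: C9H13FN2O3.
DoU = (2C + 2 + N − H − X)/2 = (2·9 + 2 + 2 − 13 − 1)/2 = 8/2 = 4.
(Structurally: 1 ring(s) + 3 π bond(s) = 4.)

4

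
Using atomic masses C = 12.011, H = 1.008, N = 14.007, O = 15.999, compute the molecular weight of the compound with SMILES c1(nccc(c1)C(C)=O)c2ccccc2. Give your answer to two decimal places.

197.24

Molecular formula: C13H11NO.
M = 13×12.011 + 11×1.008 + 1×14.007 + 1×15.999 = 197.24 g/mol.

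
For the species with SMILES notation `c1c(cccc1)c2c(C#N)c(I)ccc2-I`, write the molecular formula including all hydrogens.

C13H7I2N

Heavy atoms from the SMILES: 13 C, 2 I, 1 N.
Implicit hydrogens by atom environment:
  7 × C (aromatic): 1 H each → 7
  5 × C (aromatic): no H
  2 × I: no H
  1 × C: no H
  1 × N: no H
  Total hydrogens = 7.
Molecular formula: C13H7I2N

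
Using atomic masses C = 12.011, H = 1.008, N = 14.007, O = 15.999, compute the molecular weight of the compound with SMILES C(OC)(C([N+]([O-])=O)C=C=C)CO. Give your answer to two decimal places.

173.17

Molecular formula: C7H11NO4.
M = 7×12.011 + 11×1.008 + 1×14.007 + 4×15.999 = 173.17 g/mol.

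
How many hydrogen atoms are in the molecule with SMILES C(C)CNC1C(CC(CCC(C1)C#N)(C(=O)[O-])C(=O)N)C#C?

22

Hydrogens are implicit in SMILES; fill each atom to its normal valence:
  6 × C: 2 H each → 12
  5 × C: no H
  4 × C: 1 H each → 4
  2 × O: no H
  1 × C: 3 H
  1 × N: 2 H
  1 × N: 1 H
  1 × N: no H
  1 × O (charge -1): no H
  Total hydrogens = 22.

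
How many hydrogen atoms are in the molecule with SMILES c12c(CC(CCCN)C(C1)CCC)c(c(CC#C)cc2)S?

27

Hydrogens are implicit in SMILES; fill each atom to its normal valence:
  8 × C: 2 H each → 16
  4 × C (aromatic): no H
  3 × C: 1 H each → 3
  2 × C (aromatic): 1 H each → 2
  1 × C: 3 H
  1 × C: no H
  1 × N: 2 H
  1 × S: 1 H
  Total hydrogens = 27.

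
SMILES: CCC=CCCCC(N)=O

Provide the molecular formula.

C8H15NO

Heavy atoms from the SMILES: 8 C, 1 N, 1 O.
Implicit hydrogens by atom environment:
  4 × C: 2 H each → 8
  2 × C: 1 H each → 2
  1 × C: 3 H
  1 × C: no H
  1 × N: 2 H
  1 × O: no H
  Total hydrogens = 15.
Molecular formula: C8H15NO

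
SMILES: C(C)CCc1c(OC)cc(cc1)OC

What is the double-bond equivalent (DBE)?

4

Molecular formula from the SMILES: C12H18O2.
DoU = (2C + 2 + N − H − X)/2 = (2·12 + 2 + 0 − 18 − 0)/2 = 8/2 = 4.
(Structurally: 1 ring(s) + 3 π bond(s) = 4.)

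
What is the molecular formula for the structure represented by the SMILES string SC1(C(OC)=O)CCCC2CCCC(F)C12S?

C12H19FO2S2

Heavy atoms from the SMILES: 12 C, 1 F, 2 O, 2 S.
Implicit hydrogens by atom environment:
  6 × C: 2 H each → 12
  3 × C: no H
  2 × C: 1 H each → 2
  2 × O: no H
  2 × S: 1 H each → 2
  1 × C: 3 H
  1 × F: no H
  Total hydrogens = 19.
Molecular formula: C12H19FO2S2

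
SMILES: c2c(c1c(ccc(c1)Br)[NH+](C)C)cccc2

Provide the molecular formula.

C14H15BrN+

Heavy atoms from the SMILES: 1 Br, 14 C, 1 N.
Implicit hydrogens by atom environment:
  8 × C (aromatic): 1 H each → 8
  4 × C (aromatic): no H
  2 × C: 3 H each → 6
  1 × Br: no H
  1 × N (charge +1): 1 H
  Total hydrogens = 15.
Net charge +1.
Molecular formula: C14H15BrN+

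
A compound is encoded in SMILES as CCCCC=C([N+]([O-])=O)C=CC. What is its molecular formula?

Heavy atoms from the SMILES: 9 C, 1 N, 2 O.
Implicit hydrogens by atom environment:
  3 × C: 2 H each → 6
  3 × C: 1 H each → 3
  2 × C: 3 H each → 6
  1 × C: no H
  1 × N (charge +1): no H
  1 × O: no H
  1 × O (charge -1): no H
  Total hydrogens = 15.
Molecular formula: C9H15NO2

C9H15NO2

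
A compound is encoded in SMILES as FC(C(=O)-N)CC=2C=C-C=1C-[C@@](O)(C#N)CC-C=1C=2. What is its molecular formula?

Heavy atoms from the SMILES: 14 C, 1 F, 2 N, 2 O.
Implicit hydrogens by atom environment:
  4 × C: 2 H each → 8
  3 × C (aromatic): 1 H each → 3
  3 × C (aromatic): no H
  3 × C: no H
  1 × C: 1 H
  1 × F: no H
  1 × N: 2 H
  1 × N: no H
  1 × O: 1 H
  1 × O: no H
  Total hydrogens = 15.
Molecular formula: C14H15FN2O2

C14H15FN2O2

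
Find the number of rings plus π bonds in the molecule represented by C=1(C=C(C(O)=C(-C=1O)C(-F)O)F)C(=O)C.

Molecular formula from the SMILES: C9H8F2O4.
DoU = (2C + 2 + N − H − X)/2 = (2·9 + 2 + 0 − 8 − 2)/2 = 10/2 = 5.
(Structurally: 1 ring(s) + 4 π bond(s) = 5.)

5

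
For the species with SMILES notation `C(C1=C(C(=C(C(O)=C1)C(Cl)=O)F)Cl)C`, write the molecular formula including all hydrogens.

C9H7Cl2FO2

Heavy atoms from the SMILES: 9 C, 2 Cl, 1 F, 2 O.
Implicit hydrogens by atom environment:
  5 × C (aromatic): no H
  2 × Cl: no H
  1 × C: 3 H
  1 × C: 2 H
  1 × C (aromatic): 1 H
  1 × C: no H
  1 × F: no H
  1 × O: 1 H
  1 × O: no H
  Total hydrogens = 7.
Molecular formula: C9H7Cl2FO2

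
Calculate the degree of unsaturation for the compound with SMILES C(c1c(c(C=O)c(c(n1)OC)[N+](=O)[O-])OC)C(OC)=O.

Molecular formula from the SMILES: C11H12N2O7.
DoU = (2C + 2 + N − H − X)/2 = (2·11 + 2 + 2 − 12 − 0)/2 = 14/2 = 7.
(Structurally: 1 ring(s) + 6 π bond(s) = 7.)

7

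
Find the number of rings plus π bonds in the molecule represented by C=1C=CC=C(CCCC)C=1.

Molecular formula from the SMILES: C10H14.
DoU = (2C + 2 + N − H − X)/2 = (2·10 + 2 + 0 − 14 − 0)/2 = 8/2 = 4.
(Structurally: 1 ring(s) + 3 π bond(s) = 4.)

4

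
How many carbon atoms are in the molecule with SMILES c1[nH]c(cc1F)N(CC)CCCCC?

The symbol for carbon appears 11 times in the SMILES. Lowercase c denotes aromatic carbon and counts toward C.

11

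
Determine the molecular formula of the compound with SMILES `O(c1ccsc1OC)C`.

Heavy atoms from the SMILES: 6 C, 2 O, 1 S.
Implicit hydrogens by atom environment:
  2 × C: 3 H each → 6
  2 × C (aromatic): 1 H each → 2
  2 × C (aromatic): no H
  2 × O: no H
  1 × S (aromatic): no H
  Total hydrogens = 8.
Molecular formula: C6H8O2S

C6H8O2S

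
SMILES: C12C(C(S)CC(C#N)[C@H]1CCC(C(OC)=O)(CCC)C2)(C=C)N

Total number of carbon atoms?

The symbol for carbon appears 18 times in the SMILES.

18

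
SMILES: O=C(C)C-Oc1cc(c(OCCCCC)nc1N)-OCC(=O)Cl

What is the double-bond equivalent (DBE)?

Molecular formula from the SMILES: C15H21ClN2O5.
DoU = (2C + 2 + N − H − X)/2 = (2·15 + 2 + 2 − 21 − 1)/2 = 12/2 = 6.
(Structurally: 1 ring(s) + 5 π bond(s) = 6.)

6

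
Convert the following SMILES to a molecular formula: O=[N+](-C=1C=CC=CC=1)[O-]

C6H5NO2

Heavy atoms from the SMILES: 6 C, 1 N, 2 O.
Implicit hydrogens by atom environment:
  5 × C (aromatic): 1 H each → 5
  1 × C (aromatic): no H
  1 × N (charge +1): no H
  1 × O: no H
  1 × O (charge -1): no H
  Total hydrogens = 5.
Molecular formula: C6H5NO2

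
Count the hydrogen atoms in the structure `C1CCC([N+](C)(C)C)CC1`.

Hydrogens are implicit in SMILES; fill each atom to its normal valence:
  5 × C: 2 H each → 10
  3 × C: 3 H each → 9
  1 × C: 1 H
  1 × N (charge +1): no H
  Total hydrogens = 20.

20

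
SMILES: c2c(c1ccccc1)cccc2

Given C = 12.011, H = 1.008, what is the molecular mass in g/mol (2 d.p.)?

Molecular formula: C12H10.
M = 12×12.011 + 10×1.008 = 154.21 g/mol.

154.21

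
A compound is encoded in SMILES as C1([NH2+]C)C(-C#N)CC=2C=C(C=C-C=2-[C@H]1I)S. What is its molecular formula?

C12H14IN2S+

Heavy atoms from the SMILES: 12 C, 1 I, 2 N, 1 S.
Implicit hydrogens by atom environment:
  3 × C (aromatic): 1 H each → 3
  3 × C: 1 H each → 3
  3 × C (aromatic): no H
  1 × C: 3 H
  1 × C: 2 H
  1 × C: no H
  1 × I: no H
  1 × N (charge +1): 2 H
  1 × N: no H
  1 × S: 1 H
  Total hydrogens = 14.
Net charge +1.
Molecular formula: C12H14IN2S+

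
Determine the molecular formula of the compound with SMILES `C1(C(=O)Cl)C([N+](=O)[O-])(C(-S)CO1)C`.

C6H8ClNO4S

Heavy atoms from the SMILES: 6 C, 1 Cl, 1 N, 4 O, 1 S.
Implicit hydrogens by atom environment:
  3 × O: no H
  2 × C: 1 H each → 2
  2 × C: no H
  1 × C: 3 H
  1 × C: 2 H
  1 × Cl: no H
  1 × N (charge +1): no H
  1 × O (charge -1): no H
  1 × S: 1 H
  Total hydrogens = 8.
Molecular formula: C6H8ClNO4S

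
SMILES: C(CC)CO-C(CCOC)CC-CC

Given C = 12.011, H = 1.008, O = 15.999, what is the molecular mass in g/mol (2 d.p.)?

Molecular formula: C12H26O2.
M = 12×12.011 + 26×1.008 + 2×15.999 = 202.34 g/mol.

202.34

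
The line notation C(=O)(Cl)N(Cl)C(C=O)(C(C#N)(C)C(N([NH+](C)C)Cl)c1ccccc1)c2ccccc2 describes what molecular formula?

Heavy atoms from the SMILES: 21 C, 3 Cl, 4 N, 2 O.
Implicit hydrogens by atom environment:
  10 × C (aromatic): 1 H each → 10
  4 × C: no H
  3 × C: 3 H each → 9
  3 × Cl: no H
  3 × N: no H
  2 × C: 1 H each → 2
  2 × C (aromatic): no H
  2 × O: no H
  1 × N (charge +1): 1 H
  Total hydrogens = 22.
Net charge +1.
Molecular formula: C21H22Cl3N4O2+

C21H22Cl3N4O2+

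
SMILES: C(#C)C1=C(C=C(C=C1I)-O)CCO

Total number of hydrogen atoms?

9

Hydrogens are implicit in SMILES; fill each atom to its normal valence:
  4 × C (aromatic): no H
  2 × C: 2 H each → 4
  2 × C (aromatic): 1 H each → 2
  2 × O: 1 H each → 2
  1 × C: 1 H
  1 × C: no H
  1 × I: no H
  Total hydrogens = 9.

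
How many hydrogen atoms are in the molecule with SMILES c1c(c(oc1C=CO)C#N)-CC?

Hydrogens are implicit in SMILES; fill each atom to its normal valence:
  3 × C (aromatic): no H
  2 × C: 1 H each → 2
  1 × C: 3 H
  1 × C: 2 H
  1 × C (aromatic): 1 H
  1 × C: no H
  1 × N: no H
  1 × O: 1 H
  1 × O (aromatic): no H
  Total hydrogens = 9.

9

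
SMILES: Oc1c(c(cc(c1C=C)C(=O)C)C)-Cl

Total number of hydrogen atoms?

Hydrogens are implicit in SMILES; fill each atom to its normal valence:
  5 × C (aromatic): no H
  2 × C: 3 H each → 6
  1 × C: 2 H
  1 × C (aromatic): 1 H
  1 × C: 1 H
  1 × C: no H
  1 × Cl: no H
  1 × O: 1 H
  1 × O: no H
  Total hydrogens = 11.

11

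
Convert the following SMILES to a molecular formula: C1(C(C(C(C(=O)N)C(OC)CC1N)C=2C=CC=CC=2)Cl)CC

Heavy atoms from the SMILES: 17 C, 1 Cl, 2 N, 2 O.
Implicit hydrogens by atom environment:
  6 × C: 1 H each → 6
  5 × C (aromatic): 1 H each → 5
  2 × C: 3 H each → 6
  2 × C: 2 H each → 4
  2 × N: 2 H each → 4
  2 × O: no H
  1 × C: no H
  1 × C (aromatic): no H
  1 × Cl: no H
  Total hydrogens = 25.
Molecular formula: C17H25ClN2O2

C17H25ClN2O2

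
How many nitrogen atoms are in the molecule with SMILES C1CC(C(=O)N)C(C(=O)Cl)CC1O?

1

The symbol for nitrogen appears 1 time in the SMILES.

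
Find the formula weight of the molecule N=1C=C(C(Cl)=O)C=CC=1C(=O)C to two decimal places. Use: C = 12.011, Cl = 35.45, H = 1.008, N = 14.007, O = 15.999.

Molecular formula: C8H6ClNO2.
M = 8×12.011 + 1×35.45 + 6×1.008 + 1×14.007 + 2×15.999 = 183.59 g/mol.

183.59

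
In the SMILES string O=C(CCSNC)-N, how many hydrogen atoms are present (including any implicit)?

10

Hydrogens are implicit in SMILES; fill each atom to its normal valence:
  2 × C: 2 H each → 4
  1 × C: 3 H
  1 × C: no H
  1 × N: 2 H
  1 × N: 1 H
  1 × O: no H
  1 × S: no H
  Total hydrogens = 10.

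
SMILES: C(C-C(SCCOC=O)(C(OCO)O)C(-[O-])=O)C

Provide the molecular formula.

C10H17O7S-

Heavy atoms from the SMILES: 10 C, 7 O, 1 S.
Implicit hydrogens by atom environment:
  5 × C: 2 H each → 10
  4 × O: no H
  2 × C: 1 H each → 2
  2 × C: no H
  2 × O: 1 H each → 2
  1 × C: 3 H
  1 × O (charge -1): no H
  1 × S: no H
  Total hydrogens = 17.
Net charge -1.
Molecular formula: C10H17O7S-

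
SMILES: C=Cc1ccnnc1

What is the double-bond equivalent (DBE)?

5

Molecular formula from the SMILES: C6H6N2.
DoU = (2C + 2 + N − H − X)/2 = (2·6 + 2 + 2 − 6 − 0)/2 = 10/2 = 5.
(Structurally: 1 ring(s) + 4 π bond(s) = 5.)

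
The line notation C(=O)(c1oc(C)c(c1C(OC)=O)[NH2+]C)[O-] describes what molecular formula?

Heavy atoms from the SMILES: 9 C, 1 N, 5 O.
Implicit hydrogens by atom environment:
  4 × C (aromatic): no H
  3 × C: 3 H each → 9
  3 × O: no H
  2 × C: no H
  1 × N (charge +1): 2 H
  1 × O (aromatic): no H
  1 × O (charge -1): no H
  Total hydrogens = 11.
Molecular formula: C9H11NO5

C9H11NO5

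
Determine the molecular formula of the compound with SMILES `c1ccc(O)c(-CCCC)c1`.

C10H14O

Heavy atoms from the SMILES: 10 C, 1 O.
Implicit hydrogens by atom environment:
  4 × C (aromatic): 1 H each → 4
  3 × C: 2 H each → 6
  2 × C (aromatic): no H
  1 × C: 3 H
  1 × O: 1 H
  Total hydrogens = 14.
Molecular formula: C10H14O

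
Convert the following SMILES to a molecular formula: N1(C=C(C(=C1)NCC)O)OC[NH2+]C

Heavy atoms from the SMILES: 8 C, 3 N, 2 O.
Implicit hydrogens by atom environment:
  2 × C: 3 H each → 6
  2 × C: 2 H each → 4
  2 × C (aromatic): 1 H each → 2
  2 × C (aromatic): no H
  1 × N (charge +1): 2 H
  1 × N: 1 H
  1 × N (aromatic): no H
  1 × O: 1 H
  1 × O: no H
  Total hydrogens = 16.
Net charge +1.
Molecular formula: C8H16N3O2+

C8H16N3O2+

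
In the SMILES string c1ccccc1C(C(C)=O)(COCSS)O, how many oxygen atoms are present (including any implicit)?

The symbol for oxygen appears 3 times in the SMILES.

3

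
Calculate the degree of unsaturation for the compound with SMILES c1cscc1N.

Molecular formula from the SMILES: C4H5NS.
DoU = (2C + 2 + N − H − X)/2 = (2·4 + 2 + 1 − 5 − 0)/2 = 6/2 = 3.
(Structurally: 1 ring(s) + 2 π bond(s) = 3.)

3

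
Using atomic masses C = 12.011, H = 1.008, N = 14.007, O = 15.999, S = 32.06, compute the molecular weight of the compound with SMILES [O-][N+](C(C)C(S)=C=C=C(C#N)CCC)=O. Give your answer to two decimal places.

224.28

Molecular formula: C10H12N2O2S.
M = 10×12.011 + 12×1.008 + 2×14.007 + 2×15.999 + 1×32.06 = 224.28 g/mol.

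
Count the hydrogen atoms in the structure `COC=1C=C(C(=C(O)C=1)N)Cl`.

8

Hydrogens are implicit in SMILES; fill each atom to its normal valence:
  4 × C (aromatic): no H
  2 × C (aromatic): 1 H each → 2
  1 × C: 3 H
  1 × Cl: no H
  1 × N: 2 H
  1 × O: 1 H
  1 × O: no H
  Total hydrogens = 8.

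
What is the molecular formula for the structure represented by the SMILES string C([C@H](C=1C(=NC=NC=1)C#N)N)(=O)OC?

Heavy atoms from the SMILES: 8 C, 4 N, 2 O.
Implicit hydrogens by atom environment:
  2 × C (aromatic): 1 H each → 2
  2 × C (aromatic): no H
  2 × C: no H
  2 × N (aromatic): no H
  2 × O: no H
  1 × C: 3 H
  1 × C: 1 H
  1 × N: 2 H
  1 × N: no H
  Total hydrogens = 8.
Molecular formula: C8H8N4O2

C8H8N4O2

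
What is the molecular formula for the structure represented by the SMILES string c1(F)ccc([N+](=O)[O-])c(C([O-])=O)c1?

C7H3FNO4-

Heavy atoms from the SMILES: 7 C, 1 F, 1 N, 4 O.
Implicit hydrogens by atom environment:
  3 × C (aromatic): 1 H each → 3
  3 × C (aromatic): no H
  2 × O: no H
  2 × O (charge -1): no H
  1 × C: no H
  1 × F: no H
  1 × N (charge +1): no H
  Total hydrogens = 3.
Net charge -1.
Molecular formula: C7H3FNO4-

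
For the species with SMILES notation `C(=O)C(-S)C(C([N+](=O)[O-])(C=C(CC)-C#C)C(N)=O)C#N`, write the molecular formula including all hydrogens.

C12H13N3O4S

Heavy atoms from the SMILES: 12 C, 3 N, 4 O, 1 S.
Implicit hydrogens by atom environment:
  5 × C: 1 H each → 5
  5 × C: no H
  3 × O: no H
  1 × C: 3 H
  1 × C: 2 H
  1 × N: 2 H
  1 × N (charge +1): no H
  1 × N: no H
  1 × O (charge -1): no H
  1 × S: 1 H
  Total hydrogens = 13.
Molecular formula: C12H13N3O4S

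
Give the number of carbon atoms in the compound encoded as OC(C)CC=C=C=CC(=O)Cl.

The symbol for carbon appears 8 times in the SMILES. (Cl is a single chlorine, not C + l.)

8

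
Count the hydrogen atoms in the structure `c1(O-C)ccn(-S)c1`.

Hydrogens are implicit in SMILES; fill each atom to its normal valence:
  3 × C (aromatic): 1 H each → 3
  1 × C: 3 H
  1 × C (aromatic): no H
  1 × N (aromatic): no H
  1 × O: no H
  1 × S: 1 H
  Total hydrogens = 7.

7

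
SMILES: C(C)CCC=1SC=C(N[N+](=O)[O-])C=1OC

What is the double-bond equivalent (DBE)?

Molecular formula from the SMILES: C9H14N2O3S.
DoU = (2C + 2 + N − H − X)/2 = (2·9 + 2 + 2 − 14 − 0)/2 = 8/2 = 4.
(Structurally: 1 ring(s) + 3 π bond(s) = 4.)

4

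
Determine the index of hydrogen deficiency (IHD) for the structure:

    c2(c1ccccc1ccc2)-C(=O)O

8

Molecular formula from the SMILES: C11H8O2.
DoU = (2C + 2 + N − H − X)/2 = (2·11 + 2 + 0 − 8 − 0)/2 = 16/2 = 8.
(Structurally: 2 ring(s) + 6 π bond(s) = 8.)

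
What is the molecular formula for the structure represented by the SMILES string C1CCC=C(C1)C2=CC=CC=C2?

C12H14

Heavy atoms from the SMILES: 12 C.
Implicit hydrogens by atom environment:
  5 × C (aromatic): 1 H each → 5
  4 × C: 2 H each → 8
  1 × C: 1 H
  1 × C: no H
  1 × C (aromatic): no H
  Total hydrogens = 14.
Molecular formula: C12H14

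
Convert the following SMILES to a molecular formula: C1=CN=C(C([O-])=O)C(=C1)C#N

C7H3N2O2-

Heavy atoms from the SMILES: 7 C, 2 N, 2 O.
Implicit hydrogens by atom environment:
  3 × C (aromatic): 1 H each → 3
  2 × C (aromatic): no H
  2 × C: no H
  1 × N (aromatic): no H
  1 × N: no H
  1 × O: no H
  1 × O (charge -1): no H
  Total hydrogens = 3.
Net charge -1.
Molecular formula: C7H3N2O2-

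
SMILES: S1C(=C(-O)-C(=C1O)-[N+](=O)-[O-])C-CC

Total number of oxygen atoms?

The symbol for oxygen appears 4 times in the SMILES.

4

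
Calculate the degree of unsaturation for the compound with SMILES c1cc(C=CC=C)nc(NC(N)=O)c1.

Molecular formula from the SMILES: C10H11N3O.
DoU = (2C + 2 + N − H − X)/2 = (2·10 + 2 + 3 − 11 − 0)/2 = 14/2 = 7.
(Structurally: 1 ring(s) + 6 π bond(s) = 7.)

7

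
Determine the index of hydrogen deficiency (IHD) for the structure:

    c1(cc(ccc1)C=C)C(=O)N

Molecular formula from the SMILES: C9H9NO.
DoU = (2C + 2 + N − H − X)/2 = (2·9 + 2 + 1 − 9 − 0)/2 = 12/2 = 6.
(Structurally: 1 ring(s) + 5 π bond(s) = 6.)

6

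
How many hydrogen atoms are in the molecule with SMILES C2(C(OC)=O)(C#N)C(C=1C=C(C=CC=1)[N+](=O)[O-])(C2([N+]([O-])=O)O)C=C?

Hydrogens are implicit in SMILES; fill each atom to its normal valence:
  5 × C: no H
  4 × C (aromatic): 1 H each → 4
  4 × O: no H
  2 × C (aromatic): no H
  2 × N (charge +1): no H
  2 × O (charge -1): no H
  1 × C: 3 H
  1 × C: 2 H
  1 × C: 1 H
  1 × N: no H
  1 × O: 1 H
  Total hydrogens = 11.

11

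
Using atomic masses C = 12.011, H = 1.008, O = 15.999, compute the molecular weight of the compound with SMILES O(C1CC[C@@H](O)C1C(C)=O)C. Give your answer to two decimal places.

158.20

Molecular formula: C8H14O3.
M = 8×12.011 + 14×1.008 + 3×15.999 = 158.20 g/mol.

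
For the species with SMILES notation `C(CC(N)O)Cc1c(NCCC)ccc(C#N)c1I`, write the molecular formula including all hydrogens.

Heavy atoms from the SMILES: 14 C, 1 I, 3 N, 1 O.
Implicit hydrogens by atom environment:
  5 × C: 2 H each → 10
  4 × C (aromatic): no H
  2 × C (aromatic): 1 H each → 2
  1 × C: 3 H
  1 × C: 1 H
  1 × C: no H
  1 × I: no H
  1 × N: 2 H
  1 × N: 1 H
  1 × N: no H
  1 × O: 1 H
  Total hydrogens = 20.
Molecular formula: C14H20IN3O

C14H20IN3O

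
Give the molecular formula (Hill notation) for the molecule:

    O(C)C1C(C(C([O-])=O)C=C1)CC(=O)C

Heavy atoms from the SMILES: 10 C, 4 O.
Implicit hydrogens by atom environment:
  5 × C: 1 H each → 5
  3 × O: no H
  2 × C: 3 H each → 6
  2 × C: no H
  1 × C: 2 H
  1 × O (charge -1): no H
  Total hydrogens = 13.
Net charge -1.
Molecular formula: C10H13O4-

C10H13O4-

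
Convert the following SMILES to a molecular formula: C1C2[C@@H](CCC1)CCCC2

Heavy atoms from the SMILES: 10 C.
Implicit hydrogens by atom environment:
  8 × C: 2 H each → 16
  2 × C: 1 H each → 2
  Total hydrogens = 18.
Molecular formula: C10H18

C10H18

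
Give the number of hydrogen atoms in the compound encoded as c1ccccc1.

6

Hydrogens are implicit in SMILES; fill each atom to its normal valence:
  6 × C (aromatic): 1 H each → 6
  Total hydrogens = 6.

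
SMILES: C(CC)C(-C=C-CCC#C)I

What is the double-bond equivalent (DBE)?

3

Molecular formula from the SMILES: C10H15I.
DoU = (2C + 2 + N − H − X)/2 = (2·10 + 2 + 0 − 15 − 1)/2 = 6/2 = 3.
(Structurally: 0 ring(s) + 3 π bond(s) = 3.)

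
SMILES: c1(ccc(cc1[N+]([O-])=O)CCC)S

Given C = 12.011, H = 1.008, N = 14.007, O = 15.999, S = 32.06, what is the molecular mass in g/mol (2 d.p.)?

197.25

Molecular formula: C9H11NO2S.
M = 9×12.011 + 11×1.008 + 1×14.007 + 2×15.999 + 1×32.06 = 197.25 g/mol.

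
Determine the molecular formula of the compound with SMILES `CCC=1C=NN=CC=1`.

Heavy atoms from the SMILES: 6 C, 2 N.
Implicit hydrogens by atom environment:
  3 × C (aromatic): 1 H each → 3
  2 × N (aromatic): no H
  1 × C: 3 H
  1 × C: 2 H
  1 × C (aromatic): no H
  Total hydrogens = 8.
Molecular formula: C6H8N2

C6H8N2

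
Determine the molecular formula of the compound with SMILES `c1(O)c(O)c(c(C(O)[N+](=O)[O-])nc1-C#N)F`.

C7H4FN3O5

Heavy atoms from the SMILES: 7 C, 1 F, 3 N, 5 O.
Implicit hydrogens by atom environment:
  5 × C (aromatic): no H
  3 × O: 1 H each → 3
  1 × C: 1 H
  1 × C: no H
  1 × F: no H
  1 × N (aromatic): no H
  1 × N: no H
  1 × N (charge +1): no H
  1 × O: no H
  1 × O (charge -1): no H
  Total hydrogens = 4.
Molecular formula: C7H4FN3O5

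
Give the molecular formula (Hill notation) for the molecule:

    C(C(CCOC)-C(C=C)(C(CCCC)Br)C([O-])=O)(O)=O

Heavy atoms from the SMILES: 1 Br, 14 C, 5 O.
Implicit hydrogens by atom environment:
  6 × C: 2 H each → 12
  3 × C: 1 H each → 3
  3 × C: no H
  3 × O: no H
  2 × C: 3 H each → 6
  1 × Br: no H
  1 × O: 1 H
  1 × O (charge -1): no H
  Total hydrogens = 22.
Net charge -1.
Molecular formula: C14H22BrO5-

C14H22BrO5-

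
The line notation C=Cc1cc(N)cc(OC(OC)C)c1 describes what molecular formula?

C11H15NO2

Heavy atoms from the SMILES: 11 C, 1 N, 2 O.
Implicit hydrogens by atom environment:
  3 × C (aromatic): 1 H each → 3
  3 × C (aromatic): no H
  2 × C: 3 H each → 6
  2 × C: 1 H each → 2
  2 × O: no H
  1 × C: 2 H
  1 × N: 2 H
  Total hydrogens = 15.
Molecular formula: C11H15NO2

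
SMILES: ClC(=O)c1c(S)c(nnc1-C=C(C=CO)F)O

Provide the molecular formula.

C9H6ClFN2O3S

Heavy atoms from the SMILES: 9 C, 1 Cl, 1 F, 2 N, 3 O, 1 S.
Implicit hydrogens by atom environment:
  4 × C (aromatic): no H
  3 × C: 1 H each → 3
  2 × C: no H
  2 × N (aromatic): no H
  2 × O: 1 H each → 2
  1 × Cl: no H
  1 × F: no H
  1 × O: no H
  1 × S: 1 H
  Total hydrogens = 6.
Molecular formula: C9H6ClFN2O3S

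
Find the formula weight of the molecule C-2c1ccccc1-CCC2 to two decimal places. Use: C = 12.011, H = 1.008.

132.21

Molecular formula: C10H12.
M = 10×12.011 + 12×1.008 = 132.21 g/mol.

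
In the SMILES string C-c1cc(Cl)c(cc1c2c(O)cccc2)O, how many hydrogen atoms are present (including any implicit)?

11

Hydrogens are implicit in SMILES; fill each atom to its normal valence:
  6 × C (aromatic): 1 H each → 6
  6 × C (aromatic): no H
  2 × O: 1 H each → 2
  1 × C: 3 H
  1 × Cl: no H
  Total hydrogens = 11.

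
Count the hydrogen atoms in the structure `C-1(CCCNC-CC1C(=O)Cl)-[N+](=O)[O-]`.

13

Hydrogens are implicit in SMILES; fill each atom to its normal valence:
  5 × C: 2 H each → 10
  2 × C: 1 H each → 2
  2 × O: no H
  1 × C: no H
  1 × Cl: no H
  1 × N: 1 H
  1 × N (charge +1): no H
  1 × O (charge -1): no H
  Total hydrogens = 13.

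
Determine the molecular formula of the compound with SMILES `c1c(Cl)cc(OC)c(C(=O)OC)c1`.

Heavy atoms from the SMILES: 9 C, 1 Cl, 3 O.
Implicit hydrogens by atom environment:
  3 × C (aromatic): 1 H each → 3
  3 × C (aromatic): no H
  3 × O: no H
  2 × C: 3 H each → 6
  1 × C: no H
  1 × Cl: no H
  Total hydrogens = 9.
Molecular formula: C9H9ClO3

C9H9ClO3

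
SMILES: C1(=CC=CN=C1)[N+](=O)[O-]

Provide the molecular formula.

C5H4N2O2

Heavy atoms from the SMILES: 5 C, 2 N, 2 O.
Implicit hydrogens by atom environment:
  4 × C (aromatic): 1 H each → 4
  1 × C (aromatic): no H
  1 × N (aromatic): no H
  1 × N (charge +1): no H
  1 × O: no H
  1 × O (charge -1): no H
  Total hydrogens = 4.
Molecular formula: C5H4N2O2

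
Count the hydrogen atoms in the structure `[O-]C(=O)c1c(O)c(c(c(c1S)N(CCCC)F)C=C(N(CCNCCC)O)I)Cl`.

Hydrogens are implicit in SMILES; fill each atom to its normal valence:
  7 × C: 2 H each → 14
  6 × C (aromatic): no H
  2 × C: 3 H each → 6
  2 × C: no H
  2 × N: no H
  2 × O: 1 H each → 2
  1 × C: 1 H
  1 × Cl: no H
  1 × F: no H
  1 × I: no H
  1 × N: 1 H
  1 × O: no H
  1 × O (charge -1): no H
  1 × S: 1 H
  Total hydrogens = 25.

25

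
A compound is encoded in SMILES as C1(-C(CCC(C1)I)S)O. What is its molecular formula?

C6H11IOS

Heavy atoms from the SMILES: 6 C, 1 I, 1 O, 1 S.
Implicit hydrogens by atom environment:
  3 × C: 2 H each → 6
  3 × C: 1 H each → 3
  1 × I: no H
  1 × O: 1 H
  1 × S: 1 H
  Total hydrogens = 11.
Molecular formula: C6H11IOS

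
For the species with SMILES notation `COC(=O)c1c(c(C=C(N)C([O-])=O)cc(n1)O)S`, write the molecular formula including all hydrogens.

C10H9N2O5S-

Heavy atoms from the SMILES: 10 C, 2 N, 5 O, 1 S.
Implicit hydrogens by atom environment:
  4 × C (aromatic): no H
  3 × C: no H
  3 × O: no H
  1 × C: 3 H
  1 × C (aromatic): 1 H
  1 × C: 1 H
  1 × N: 2 H
  1 × N (aromatic): no H
  1 × O: 1 H
  1 × O (charge -1): no H
  1 × S: 1 H
  Total hydrogens = 9.
Net charge -1.
Molecular formula: C10H9N2O5S-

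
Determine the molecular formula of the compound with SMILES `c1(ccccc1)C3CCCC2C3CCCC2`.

C16H22

Heavy atoms from the SMILES: 16 C.
Implicit hydrogens by atom environment:
  7 × C: 2 H each → 14
  5 × C (aromatic): 1 H each → 5
  3 × C: 1 H each → 3
  1 × C (aromatic): no H
  Total hydrogens = 22.
Molecular formula: C16H22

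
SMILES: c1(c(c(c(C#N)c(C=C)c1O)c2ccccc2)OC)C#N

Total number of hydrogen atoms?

Hydrogens are implicit in SMILES; fill each atom to its normal valence:
  7 × C (aromatic): no H
  5 × C (aromatic): 1 H each → 5
  2 × C: no H
  2 × N: no H
  1 × C: 3 H
  1 × C: 2 H
  1 × C: 1 H
  1 × O: 1 H
  1 × O: no H
  Total hydrogens = 12.

12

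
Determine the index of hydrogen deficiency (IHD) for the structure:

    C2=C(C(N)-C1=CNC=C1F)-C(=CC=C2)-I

Molecular formula from the SMILES: C11H10FIN2.
DoU = (2C + 2 + N − H − X)/2 = (2·11 + 2 + 2 − 10 − 2)/2 = 14/2 = 7.
(Structurally: 2 ring(s) + 5 π bond(s) = 7.)

7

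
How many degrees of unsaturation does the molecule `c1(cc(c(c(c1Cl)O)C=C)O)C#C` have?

7

Molecular formula from the SMILES: C10H7ClO2.
DoU = (2C + 2 + N − H − X)/2 = (2·10 + 2 + 0 − 7 − 1)/2 = 14/2 = 7.
(Structurally: 1 ring(s) + 6 π bond(s) = 7.)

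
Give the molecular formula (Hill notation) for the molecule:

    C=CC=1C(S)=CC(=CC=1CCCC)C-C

Heavy atoms from the SMILES: 14 C, 1 S.
Implicit hydrogens by atom environment:
  5 × C: 2 H each → 10
  4 × C (aromatic): no H
  2 × C: 3 H each → 6
  2 × C (aromatic): 1 H each → 2
  1 × C: 1 H
  1 × S: 1 H
  Total hydrogens = 20.
Molecular formula: C14H20S

C14H20S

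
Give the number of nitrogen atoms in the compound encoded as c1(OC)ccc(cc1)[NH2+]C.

The symbol for nitrogen appears 1 time in the SMILES.

1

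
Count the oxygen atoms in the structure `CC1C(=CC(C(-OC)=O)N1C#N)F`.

The symbol for oxygen appears 2 times in the SMILES.

2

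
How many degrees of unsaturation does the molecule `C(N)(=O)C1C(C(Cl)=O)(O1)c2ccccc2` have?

Molecular formula from the SMILES: C10H8ClNO3.
DoU = (2C + 2 + N − H − X)/2 = (2·10 + 2 + 1 − 8 − 1)/2 = 14/2 = 7.
(Structurally: 2 ring(s) + 5 π bond(s) = 7.)

7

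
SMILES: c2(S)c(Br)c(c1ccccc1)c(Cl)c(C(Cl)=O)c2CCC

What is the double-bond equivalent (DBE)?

Molecular formula from the SMILES: C16H13BrCl2OS.
DoU = (2C + 2 + N − H − X)/2 = (2·16 + 2 + 0 − 13 − 3)/2 = 18/2 = 9.
(Structurally: 2 ring(s) + 7 π bond(s) = 9.)

9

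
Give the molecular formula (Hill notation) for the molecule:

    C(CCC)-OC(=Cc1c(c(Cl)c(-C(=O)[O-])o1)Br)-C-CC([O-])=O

[C14H14BrClO6]2-

Heavy atoms from the SMILES: 1 Br, 14 C, 1 Cl, 6 O.
Implicit hydrogens by atom environment:
  5 × C: 2 H each → 10
  4 × C (aromatic): no H
  3 × C: no H
  3 × O: no H
  2 × O (charge -1): no H
  1 × Br: no H
  1 × C: 3 H
  1 × C: 1 H
  1 × Cl: no H
  1 × O (aromatic): no H
  Total hydrogens = 14.
Net charge -2.
Molecular formula: [C14H14BrClO6]2-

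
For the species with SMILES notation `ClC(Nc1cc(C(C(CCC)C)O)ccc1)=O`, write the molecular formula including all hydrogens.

C13H18ClNO2

Heavy atoms from the SMILES: 13 C, 1 Cl, 1 N, 2 O.
Implicit hydrogens by atom environment:
  4 × C (aromatic): 1 H each → 4
  2 × C: 3 H each → 6
  2 × C: 2 H each → 4
  2 × C: 1 H each → 2
  2 × C (aromatic): no H
  1 × C: no H
  1 × Cl: no H
  1 × N: 1 H
  1 × O: 1 H
  1 × O: no H
  Total hydrogens = 18.
Molecular formula: C13H18ClNO2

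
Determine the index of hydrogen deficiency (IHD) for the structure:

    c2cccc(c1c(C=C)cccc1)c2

9

Molecular formula from the SMILES: C14H12.
DoU = (2C + 2 + N − H − X)/2 = (2·14 + 2 + 0 − 12 − 0)/2 = 18/2 = 9.
(Structurally: 2 ring(s) + 7 π bond(s) = 9.)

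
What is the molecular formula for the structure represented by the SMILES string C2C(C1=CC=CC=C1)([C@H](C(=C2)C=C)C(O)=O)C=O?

C15H14O3

Heavy atoms from the SMILES: 15 C, 3 O.
Implicit hydrogens by atom environment:
  5 × C (aromatic): 1 H each → 5
  4 × C: 1 H each → 4
  3 × C: no H
  2 × C: 2 H each → 4
  2 × O: no H
  1 × C (aromatic): no H
  1 × O: 1 H
  Total hydrogens = 14.
Molecular formula: C15H14O3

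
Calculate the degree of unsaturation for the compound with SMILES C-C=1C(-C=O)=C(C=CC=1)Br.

5

Molecular formula from the SMILES: C8H7BrO.
DoU = (2C + 2 + N − H − X)/2 = (2·8 + 2 + 0 − 7 − 1)/2 = 10/2 = 5.
(Structurally: 1 ring(s) + 4 π bond(s) = 5.)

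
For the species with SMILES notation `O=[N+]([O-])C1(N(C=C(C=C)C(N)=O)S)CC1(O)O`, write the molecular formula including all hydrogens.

Heavy atoms from the SMILES: 8 C, 3 N, 5 O, 1 S.
Implicit hydrogens by atom environment:
  4 × C: no H
  2 × C: 2 H each → 4
  2 × C: 1 H each → 2
  2 × O: 1 H each → 2
  2 × O: no H
  1 × N: 2 H
  1 × N: no H
  1 × N (charge +1): no H
  1 × O (charge -1): no H
  1 × S: 1 H
  Total hydrogens = 11.
Molecular formula: C8H11N3O5S

C8H11N3O5S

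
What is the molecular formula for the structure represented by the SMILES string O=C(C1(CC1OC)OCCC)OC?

Heavy atoms from the SMILES: 9 C, 4 O.
Implicit hydrogens by atom environment:
  4 × O: no H
  3 × C: 3 H each → 9
  3 × C: 2 H each → 6
  2 × C: no H
  1 × C: 1 H
  Total hydrogens = 16.
Molecular formula: C9H16O4

C9H16O4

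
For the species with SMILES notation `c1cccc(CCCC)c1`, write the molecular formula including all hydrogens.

C10H14

Heavy atoms from the SMILES: 10 C.
Implicit hydrogens by atom environment:
  5 × C (aromatic): 1 H each → 5
  3 × C: 2 H each → 6
  1 × C: 3 H
  1 × C (aromatic): no H
  Total hydrogens = 14.
Molecular formula: C10H14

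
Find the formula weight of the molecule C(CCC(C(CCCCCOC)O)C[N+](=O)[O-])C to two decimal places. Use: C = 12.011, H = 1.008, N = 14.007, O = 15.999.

261.36

Molecular formula: C13H27NO4.
M = 13×12.011 + 27×1.008 + 1×14.007 + 4×15.999 = 261.36 g/mol.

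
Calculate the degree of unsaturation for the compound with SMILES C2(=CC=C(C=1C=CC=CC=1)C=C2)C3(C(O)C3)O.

Molecular formula from the SMILES: C15H14O2.
DoU = (2C + 2 + N − H − X)/2 = (2·15 + 2 + 0 − 14 − 0)/2 = 18/2 = 9.
(Structurally: 3 ring(s) + 6 π bond(s) = 9.)

9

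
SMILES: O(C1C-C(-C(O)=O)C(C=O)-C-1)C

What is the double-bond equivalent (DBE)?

Molecular formula from the SMILES: C8H12O4.
DoU = (2C + 2 + N − H − X)/2 = (2·8 + 2 + 0 − 12 − 0)/2 = 6/2 = 3.
(Structurally: 1 ring(s) + 2 π bond(s) = 3.)

3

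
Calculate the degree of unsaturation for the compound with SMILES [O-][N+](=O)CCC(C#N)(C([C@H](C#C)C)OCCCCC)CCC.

Molecular formula from the SMILES: C17H28N2O3.
DoU = (2C + 2 + N − H − X)/2 = (2·17 + 2 + 2 − 28 − 0)/2 = 10/2 = 5.
(Structurally: 0 ring(s) + 5 π bond(s) = 5.)

5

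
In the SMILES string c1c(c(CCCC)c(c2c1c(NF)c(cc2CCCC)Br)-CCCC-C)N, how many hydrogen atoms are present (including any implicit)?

34

Hydrogens are implicit in SMILES; fill each atom to its normal valence:
  10 × C: 2 H each → 20
  8 × C (aromatic): no H
  3 × C: 3 H each → 9
  2 × C (aromatic): 1 H each → 2
  1 × Br: no H
  1 × F: no H
  1 × N: 2 H
  1 × N: 1 H
  Total hydrogens = 34.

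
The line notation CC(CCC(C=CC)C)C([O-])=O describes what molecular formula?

C10H17O2-

Heavy atoms from the SMILES: 10 C, 2 O.
Implicit hydrogens by atom environment:
  4 × C: 1 H each → 4
  3 × C: 3 H each → 9
  2 × C: 2 H each → 4
  1 × C: no H
  1 × O: no H
  1 × O (charge -1): no H
  Total hydrogens = 17.
Net charge -1.
Molecular formula: C10H17O2-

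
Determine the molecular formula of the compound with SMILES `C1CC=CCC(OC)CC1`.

Heavy atoms from the SMILES: 9 C, 1 O.
Implicit hydrogens by atom environment:
  5 × C: 2 H each → 10
  3 × C: 1 H each → 3
  1 × C: 3 H
  1 × O: no H
  Total hydrogens = 16.
Molecular formula: C9H16O

C9H16O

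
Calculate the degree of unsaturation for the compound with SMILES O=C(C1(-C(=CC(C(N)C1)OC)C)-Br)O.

Molecular formula from the SMILES: C9H14BrNO3.
DoU = (2C + 2 + N − H − X)/2 = (2·9 + 2 + 1 − 14 − 1)/2 = 6/2 = 3.
(Structurally: 1 ring(s) + 2 π bond(s) = 3.)

3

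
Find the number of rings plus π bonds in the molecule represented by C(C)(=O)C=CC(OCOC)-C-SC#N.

Molecular formula from the SMILES: C9H13NO3S.
DoU = (2C + 2 + N − H − X)/2 = (2·9 + 2 + 1 − 13 − 0)/2 = 8/2 = 4.
(Structurally: 0 ring(s) + 4 π bond(s) = 4.)

4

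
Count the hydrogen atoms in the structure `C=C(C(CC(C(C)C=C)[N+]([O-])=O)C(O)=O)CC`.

Hydrogens are implicit in SMILES; fill each atom to its normal valence:
  4 × C: 2 H each → 8
  4 × C: 1 H each → 4
  2 × C: 3 H each → 6
  2 × C: no H
  2 × O: no H
  1 × N (charge +1): no H
  1 × O: 1 H
  1 × O (charge -1): no H
  Total hydrogens = 19.

19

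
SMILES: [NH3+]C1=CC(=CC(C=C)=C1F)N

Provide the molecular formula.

Heavy atoms from the SMILES: 8 C, 1 F, 2 N.
Implicit hydrogens by atom environment:
  4 × C (aromatic): no H
  2 × C (aromatic): 1 H each → 2
  1 × C: 2 H
  1 × C: 1 H
  1 × F: no H
  1 × N (charge +1): 3 H
  1 × N: 2 H
  Total hydrogens = 10.
Net charge +1.
Molecular formula: C8H10FN2+

C8H10FN2+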